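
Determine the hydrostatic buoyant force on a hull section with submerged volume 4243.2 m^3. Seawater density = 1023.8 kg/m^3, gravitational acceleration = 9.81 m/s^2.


Formula: Fb = rho * g * V
Substituting: Fb = 1023.8 * 9.81 * 4243.2
Intermediate: 1023.8 * 9.81 = 10043.478
Result: Fb = 10043.478 * 4243.2 ≈ 42616000 N (5 s.f.)

42616000 N


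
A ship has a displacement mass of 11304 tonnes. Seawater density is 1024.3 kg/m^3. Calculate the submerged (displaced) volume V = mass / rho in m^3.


Formula: V = mass / rho
Step 1 — convert tonnes to kg: 11304 t * 1000 = 11304000 kg
Step 2 — V = 11304000 / 1024.3 ≈ 11036 m^3 (5 s.f.)

11036 m^3


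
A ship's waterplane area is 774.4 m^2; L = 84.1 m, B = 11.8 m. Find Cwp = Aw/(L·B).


Formula: Cwp = Aw / (L * B)
Step 1 — L * B = 84.1 * 11.8 = 992.38 m^2
Step 2 — Cwp = 774.4 / 992.38 ≈ 0.78035 (5 s.f.)

0.78035


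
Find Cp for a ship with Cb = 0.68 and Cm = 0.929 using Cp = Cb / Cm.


Formula: Cp = Cb / Cm
Substituting: Cp = 0.68 / 0.929
Result: Cp ≈ 0.73197 (5 s.f.)

0.73197


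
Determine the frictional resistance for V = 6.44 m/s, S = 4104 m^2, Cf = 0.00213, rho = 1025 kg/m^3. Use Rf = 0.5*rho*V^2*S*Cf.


Formula: Rf = 0.5 * rho * V^2 * S * Cf
Step 1 — V^2 = 6.44^2 = 41.4736
Step 2 — 0.5 * rho * V^2 = 0.5 * 1025 * 41.4736 = 21255.22
Step 3 — Rf = 21255.22 * 4104 * 0.00213 ≈ 185800 N (5 s.f.)

185800 N


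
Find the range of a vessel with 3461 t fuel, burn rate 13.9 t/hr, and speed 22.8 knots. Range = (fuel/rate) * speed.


Formula: endurance = fuel / rate; range = endurance * speed
Step 1 — endurance = 3461 / 13.9 = 248.9928 hours
Step 2 — range = 248.9928 * 22.8 ≈ 5677.0 nautical miles (5 s.f.)

5677.0 NM


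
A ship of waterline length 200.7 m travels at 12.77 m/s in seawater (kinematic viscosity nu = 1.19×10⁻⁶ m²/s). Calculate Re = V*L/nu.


Formula: Re = V * L / nu
Step 1 — V * L = 12.77 * 200.7 = 2562.939 m^2/s
Step 2 — Re = 2562.939 / 1.19e-6 = 2.15e+09

2.15e+09


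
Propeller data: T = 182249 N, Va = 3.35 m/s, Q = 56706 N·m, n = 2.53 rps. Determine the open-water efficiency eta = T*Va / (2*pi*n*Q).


Formula: eta = T * Va / (2 * pi * n * Q)
Step 1 — numerator = T * Va = 182249 * 3.35 = 610534.15
Step 2 — 2 * pi * n = 2 * pi * 2.53 = 15.896459
Step 3 — denominator = 15.896459 * 56706 = 901424.6
Step 4 — eta = 610534.15 / 901424.6 ≈ 0.67730 (5 s.f.)

0.67730


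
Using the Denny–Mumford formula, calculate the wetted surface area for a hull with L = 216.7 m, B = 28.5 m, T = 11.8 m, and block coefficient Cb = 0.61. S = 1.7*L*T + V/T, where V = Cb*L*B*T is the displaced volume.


Formula: S = 1.7*L*T + V/T with V = Cb*L*B*T, i.e. S = L * (1.7*T + Cb*B)
Step 1 — 1.7*T = 1.7 * 11.8 = 20.06 m
Step 2 — Cb*B = 0.61 * 28.5 = 17.385 m
Step 3 — 1.7*T + Cb*B = 20.06 + 17.385 = 37.445 m
Step 4 — S = 216.7 * 37.445 ≈ 8114.3 m^2 (5 s.f.)

8114.3 m^2


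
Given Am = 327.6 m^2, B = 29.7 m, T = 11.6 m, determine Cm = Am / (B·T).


Formula: Cm = Am / (B * T)
Step 1 — B * T = 29.7 * 11.6 = 344.52 m^2
Step 2 — Cm = 327.6 / 344.52 ≈ 0.95089 (5 s.f.)

0.95089


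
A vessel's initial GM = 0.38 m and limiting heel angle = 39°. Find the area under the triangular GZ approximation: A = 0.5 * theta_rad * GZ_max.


Formula: GZ_max = GM * sin(theta); Area = 0.5 * theta_rad * GZ_max
Step 1 — GZ_max = 0.38 * sin(39°) = 0.38 * 0.62932 = 0.239142 m
Step 2 — theta_rad = 39 * pi/180 = 0.680678 rad
Step 3 — Area = 0.5 * 0.680678 * 0.239142 ≈ 0.081389 m·rad (5 s.f.)

0.081389 m·rad


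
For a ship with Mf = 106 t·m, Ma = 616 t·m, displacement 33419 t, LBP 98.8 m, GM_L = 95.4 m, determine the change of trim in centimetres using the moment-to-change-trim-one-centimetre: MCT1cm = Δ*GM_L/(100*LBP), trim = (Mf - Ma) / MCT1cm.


Formula: net trimming moment = Mf - Ma; MCT1cm = Δ*GM_L/(100*LBP); trim = net moment / MCT1cm
Step 1 — net trimming moment = 106 - 616 = -510 t·m
Step 2 — MCT1cm = 33419 * 95.4 / (100 * 98.8) = 322.6895 t·m/cm
Step 3 — trim = -510 / 322.6895 ≈ -1.5805 cm (5 s.f.)

-1.5805 cm


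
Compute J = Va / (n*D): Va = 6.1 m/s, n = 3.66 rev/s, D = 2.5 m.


Formula: J = Va / (n * D)
Step 1 — n * D = 3.66 * 2.5 = 9.15
Step 2 — J = 6.1 / 9.15 ≈ 0.66667 (5 s.f.)

0.66667


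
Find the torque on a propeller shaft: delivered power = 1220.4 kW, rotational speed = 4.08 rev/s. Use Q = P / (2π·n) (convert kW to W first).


Formula: Q = P_W / (2 * pi * n)
Step 1 — P_W = 1220.4 kW * 1000 = 1220400.0 W
Step 2 — 2 * pi * n = 2 * pi * 4.08 = 25.635396
Step 3 — Q = 1220400.0 / 25.635396 ≈ 47606 N·m (5 s.f.)

47606 N·m


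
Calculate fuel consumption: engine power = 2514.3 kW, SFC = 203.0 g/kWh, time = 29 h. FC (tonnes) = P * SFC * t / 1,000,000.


Formula: FC (tonnes) = P * SFC * t / 1,000,000
Step 1 — P * SFC * t = 2514.3 * 203.0 * 29 = 14801684.1 g
Step 2 — FC (tonnes) = 14801684.1 / 1,000,000 ≈ 14.802 tonnes (5 s.f.)

14.802 tonnes


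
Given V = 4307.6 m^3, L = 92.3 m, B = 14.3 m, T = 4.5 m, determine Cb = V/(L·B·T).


Formula: Cb = V / (L * B * T)
Step 1 — L * B * T = 92.3 * 14.3 * 4.5 = 5939.505 m^3
Step 2 — Cb = 4307.6 / 5939.505 ≈ 0.72525 (5 s.f.)

0.72525


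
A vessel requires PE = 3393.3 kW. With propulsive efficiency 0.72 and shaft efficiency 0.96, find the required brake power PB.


Formula: PB = PE / (eta_D * eta_S)
Step 1 — combined efficiency = eta_D * eta_S = 0.72 * 0.96 = 0.6912
Step 2 — PB = 3393.3 / 0.6912 ≈ 4909.3 kW (5 s.f.)

4909.3 kW


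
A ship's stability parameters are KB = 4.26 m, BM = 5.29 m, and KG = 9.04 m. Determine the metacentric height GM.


Formula: GM = KB + BM - KG
Step 1 — KM = KB + BM = 4.26 + 5.29 = 9.55 m
Step 2 — GM = KM - KG = 9.55 - 9.04 = 0.51 m

0.51 m


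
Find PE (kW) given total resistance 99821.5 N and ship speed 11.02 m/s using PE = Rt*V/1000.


Formula: PE = Rt * V / 1000 (kW)
Step 1 — PE (W) = 99821.5 * 11.02 = 1100032.93 W
Step 2 — PE (kW) = 1100032.93 / 1000 ≈ 1100.0 kW (5 s.f.)

1100.0 kW


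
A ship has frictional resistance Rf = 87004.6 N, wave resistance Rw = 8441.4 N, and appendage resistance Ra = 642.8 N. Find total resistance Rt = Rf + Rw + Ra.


Formula: Rt = Rf + Rw + Ra
Substituting: Rt = 87004.6 + 8441.4 + 642.8
Result: Rt = 96088.8 N

96088.8 N


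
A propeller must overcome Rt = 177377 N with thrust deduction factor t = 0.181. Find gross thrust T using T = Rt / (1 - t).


Formula: T = Rt / (1 - t)
Step 1 — (1 - t) = 1 - 0.181 = 0.819
Step 2 — T = 177377 / 0.819 ≈ 216580 N (5 s.f.)

216580 N


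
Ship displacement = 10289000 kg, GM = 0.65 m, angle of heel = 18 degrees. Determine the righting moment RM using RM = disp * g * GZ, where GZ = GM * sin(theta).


Formula: GZ = GM * sin(theta); RM = disp * g * GZ
Step 1 — GZ = 0.65 * sin(18°) = 0.65 * 0.309017 = 0.200861 m
Step 2 — RM = 10289000 * 9.81 * 0.200861 ≈ 20274000 N·m (5 s.f.)

20274000 N·m


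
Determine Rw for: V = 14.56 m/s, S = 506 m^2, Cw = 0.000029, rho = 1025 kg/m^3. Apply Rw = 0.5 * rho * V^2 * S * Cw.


Formula: Rw = 0.5 * rho * V^2 * S * Cw
Step 1 — V^2 = 14.56^2 = 211.9936
Step 2 — 0.5 * rho * V^2 = 0.5 * 1025 * 211.9936 = 108646.72
Step 3 — Rw = 108646.72 * 506 * 0.000029 ≈ 1594.3 N (5 s.f.)

1594.3 N


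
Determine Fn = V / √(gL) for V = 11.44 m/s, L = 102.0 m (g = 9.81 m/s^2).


Formula: Fn = V / sqrt(g * L)
Step 1 — g * L = 9.81 * 102.0 = 1000.62
Step 2 — sqrt(g * L) = sqrt(1000.62) = 31.632578
Step 3 — Fn = 11.44 / 31.632578 ≈ 0.36165 (5 s.f.)

0.36165


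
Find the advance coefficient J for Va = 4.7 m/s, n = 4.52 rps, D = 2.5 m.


Formula: J = Va / (n * D)
Step 1 — n * D = 4.52 * 2.5 = 11.3
Step 2 — J = 4.7 / 11.3 ≈ 0.41593 (5 s.f.)

0.41593


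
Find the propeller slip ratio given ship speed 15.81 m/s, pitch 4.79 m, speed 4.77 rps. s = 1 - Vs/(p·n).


Formula: s = 1 - Vs / (p * n)
Step 1 — p * n = 4.79 * 4.77 = 22.8483
Step 2 — Vs / (p*n) = 15.81 / 22.8483 = 0.691955 (6 d.p.)
Step 3 — s = 1 - 0.691955 = 0.308045

0.308045


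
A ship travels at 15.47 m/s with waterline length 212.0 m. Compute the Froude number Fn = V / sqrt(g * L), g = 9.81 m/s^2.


Formula: Fn = V / sqrt(g * L)
Step 1 — g * L = 9.81 * 212.0 = 2079.72
Step 2 — sqrt(g * L) = sqrt(2079.72) = 45.603947
Step 3 — Fn = 15.47 / 45.603947 ≈ 0.33923 (5 s.f.)

0.33923


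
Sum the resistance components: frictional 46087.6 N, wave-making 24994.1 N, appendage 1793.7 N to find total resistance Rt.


Formula: Rt = Rf + Rw + Ra
Substituting: Rt = 46087.6 + 24994.1 + 1793.7
Result: Rt = 72875.4 N

72875.4 N


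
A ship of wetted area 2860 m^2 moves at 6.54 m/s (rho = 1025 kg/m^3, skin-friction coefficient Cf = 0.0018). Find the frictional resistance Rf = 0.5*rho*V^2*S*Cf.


Formula: Rf = 0.5 * rho * V^2 * S * Cf
Step 1 — V^2 = 6.54^2 = 42.7716
Step 2 — 0.5 * rho * V^2 = 0.5 * 1025 * 42.7716 = 21920.445
Step 3 — Rf = 21920.445 * 2860 * 0.0018 ≈ 112850 N (5 s.f.)

112850 N


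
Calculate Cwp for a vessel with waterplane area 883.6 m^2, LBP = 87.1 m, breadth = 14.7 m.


Formula: Cwp = Aw / (L * B)
Step 1 — L * B = 87.1 * 14.7 = 1280.37 m^2
Step 2 — Cwp = 883.6 / 1280.37 ≈ 0.69011 (5 s.f.)

0.69011


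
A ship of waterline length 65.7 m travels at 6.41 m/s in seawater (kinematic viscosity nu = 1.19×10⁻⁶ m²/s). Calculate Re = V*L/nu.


Formula: Re = V * L / nu
Step 1 — V * L = 6.41 * 65.7 = 421.137 m^2/s
Step 2 — Re = 421.137 / 1.19e-6 = 3.54e+08

3.54e+08


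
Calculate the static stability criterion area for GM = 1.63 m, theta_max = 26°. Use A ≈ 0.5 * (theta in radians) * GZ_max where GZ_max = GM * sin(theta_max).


Formula: GZ_max = GM * sin(theta); Area = 0.5 * theta_rad * GZ_max
Step 1 — GZ_max = 1.63 * sin(26°) = 1.63 * 0.438371 = 0.714545 m
Step 2 — theta_rad = 26 * pi/180 = 0.453786 rad
Step 3 — Area = 0.5 * 0.453786 * 0.714545 ≈ 0.16213 m·rad (5 s.f.)

0.16213 m·rad


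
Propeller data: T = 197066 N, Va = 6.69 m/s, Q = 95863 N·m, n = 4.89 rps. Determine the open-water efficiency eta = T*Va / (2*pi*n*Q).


Formula: eta = T * Va / (2 * pi * n * Q)
Step 1 — numerator = T * Va = 197066 * 6.69 = 1318371.54
Step 2 — 2 * pi * n = 2 * pi * 4.89 = 30.724776
Step 3 — denominator = 30.724776 * 95863 = 2945369.2
Step 4 — eta = 1318371.54 / 2945369.2 ≈ 0.44761 (5 s.f.)

0.44761


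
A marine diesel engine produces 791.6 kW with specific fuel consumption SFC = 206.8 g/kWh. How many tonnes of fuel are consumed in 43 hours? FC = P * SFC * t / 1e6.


Formula: FC (tonnes) = P * SFC * t / 1,000,000
Step 1 — P * SFC * t = 791.6 * 206.8 * 43 = 7039223.84 g
Step 2 — FC (tonnes) = 7039223.84 / 1,000,000 ≈ 7.0392 tonnes (5 s.f.)

7.0392 tonnes


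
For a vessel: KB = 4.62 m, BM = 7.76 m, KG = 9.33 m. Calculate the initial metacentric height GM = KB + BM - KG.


Formula: GM = KB + BM - KG
Step 1 — KM = KB + BM = 4.62 + 7.76 = 12.38 m
Step 2 — GM = KM - KG = 12.38 - 9.33 = 3.05 m

3.05 m


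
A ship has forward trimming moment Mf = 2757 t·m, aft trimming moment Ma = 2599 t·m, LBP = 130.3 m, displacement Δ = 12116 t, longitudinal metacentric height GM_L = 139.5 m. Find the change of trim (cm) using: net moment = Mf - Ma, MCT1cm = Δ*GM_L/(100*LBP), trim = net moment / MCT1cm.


Formula: net trimming moment = Mf - Ma; MCT1cm = Δ*GM_L/(100*LBP); trim = net moment / MCT1cm
Step 1 — net trimming moment = 2757 - 2599 = 158 t·m
Step 2 — MCT1cm = 12116 * 139.5 / (100 * 130.3) = 129.7147 t·m/cm
Step 3 — trim = 158 / 129.7147 ≈ 1.2181 cm (5 s.f.)

1.2181 cm


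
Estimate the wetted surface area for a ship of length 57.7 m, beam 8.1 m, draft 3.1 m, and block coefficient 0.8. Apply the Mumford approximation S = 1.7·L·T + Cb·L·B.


Formula: S = 1.7*L*T + V/T with V = Cb*L*B*T, i.e. S = L * (1.7*T + Cb*B)
Step 1 — 1.7*T = 1.7 * 3.1 = 5.27 m
Step 2 — Cb*B = 0.8 * 8.1 = 6.48 m
Step 3 — 1.7*T + Cb*B = 5.27 + 6.48 = 11.75 m
Step 4 — S = 57.7 * 11.75 ≈ 677.98 m^2 (5 s.f.)

677.98 m^2


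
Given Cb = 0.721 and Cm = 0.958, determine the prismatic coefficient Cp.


Formula: Cp = Cb / Cm
Substituting: Cp = 0.721 / 0.958
Result: Cp ≈ 0.75261 (5 s.f.)

0.75261


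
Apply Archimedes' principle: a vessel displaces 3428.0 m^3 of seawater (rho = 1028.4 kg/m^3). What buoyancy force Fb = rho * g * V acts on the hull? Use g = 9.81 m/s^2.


Formula: Fb = rho * g * V
Substituting: Fb = 1028.4 * 9.81 * 3428.0
Intermediate: 1028.4 * 9.81 = 10088.604
Result: Fb = 10088.604 * 3428.0 ≈ 34584000 N (5 s.f.)

34584000 N


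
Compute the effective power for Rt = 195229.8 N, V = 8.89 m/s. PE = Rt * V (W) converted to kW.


Formula: PE = Rt * V / 1000 (kW)
Step 1 — PE (W) = 195229.8 * 8.89 = 1735592.922 W
Step 2 — PE (kW) = 1735592.922 / 1000 ≈ 1735.6 kW (5 s.f.)

1735.6 kW


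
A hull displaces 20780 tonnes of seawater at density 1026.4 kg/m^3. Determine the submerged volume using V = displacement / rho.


Formula: V = mass / rho
Step 1 — convert tonnes to kg: 20780 t * 1000 = 20780000 kg
Step 2 — V = 20780000 / 1026.4 ≈ 20246 m^3 (5 s.f.)

20246 m^3


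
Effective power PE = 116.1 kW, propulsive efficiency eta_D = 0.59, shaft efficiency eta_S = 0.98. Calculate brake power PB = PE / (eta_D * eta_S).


Formula: PB = PE / (eta_D * eta_S)
Step 1 — combined efficiency = eta_D * eta_S = 0.59 * 0.98 = 0.5782
Step 2 — PB = 116.1 / 0.5782 ≈ 200.80 kW (5 s.f.)

200.80 kW


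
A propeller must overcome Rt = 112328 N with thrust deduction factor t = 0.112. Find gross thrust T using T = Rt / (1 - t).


Formula: T = Rt / (1 - t)
Step 1 — (1 - t) = 1 - 0.112 = 0.888
Step 2 — T = 112328 / 0.888 ≈ 126500 N (5 s.f.)

126500 N


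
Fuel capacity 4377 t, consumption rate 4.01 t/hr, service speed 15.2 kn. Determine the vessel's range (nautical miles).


Formula: endurance = fuel / rate; range = endurance * speed
Step 1 — endurance = 4377 / 4.01 = 1091.5212 hours
Step 2 — range = 1091.5212 * 15.2 ≈ 16591 nautical miles (5 s.f.)

16591 NM


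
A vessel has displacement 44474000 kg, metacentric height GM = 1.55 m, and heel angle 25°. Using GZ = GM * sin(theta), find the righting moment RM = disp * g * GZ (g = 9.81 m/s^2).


Formula: GZ = GM * sin(theta); RM = disp * g * GZ
Step 1 — GZ = 1.55 * sin(25°) = 1.55 * 0.422618 = 0.655058 m
Step 2 — RM = 44474000 * 9.81 * 0.655058 ≈ 285800000 N·m (5 s.f.)

285800000 N·m


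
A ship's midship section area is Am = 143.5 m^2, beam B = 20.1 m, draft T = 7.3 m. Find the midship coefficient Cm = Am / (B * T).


Formula: Cm = Am / (B * T)
Step 1 — B * T = 20.1 * 7.3 = 146.73 m^2
Step 2 — Cm = 143.5 / 146.73 ≈ 0.97799 (5 s.f.)

0.97799


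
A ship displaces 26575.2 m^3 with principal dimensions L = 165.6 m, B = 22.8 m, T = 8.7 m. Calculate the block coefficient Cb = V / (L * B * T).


Formula: Cb = V / (L * B * T)
Step 1 — L * B * T = 165.6 * 22.8 * 8.7 = 32848.416 m^3
Step 2 — Cb = 26575.2 / 32848.416 ≈ 0.80903 (5 s.f.)

0.80903


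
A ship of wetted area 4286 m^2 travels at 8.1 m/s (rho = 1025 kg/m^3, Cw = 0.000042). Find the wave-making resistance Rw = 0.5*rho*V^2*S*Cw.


Formula: Rw = 0.5 * rho * V^2 * S * Cw
Step 1 — V^2 = 8.1^2 = 65.61
Step 2 — 0.5 * rho * V^2 = 0.5 * 1025 * 65.61 = 33625.125
Step 3 — Rw = 33625.125 * 4286 * 0.000042 ≈ 6052.9 N (5 s.f.)

6052.9 N


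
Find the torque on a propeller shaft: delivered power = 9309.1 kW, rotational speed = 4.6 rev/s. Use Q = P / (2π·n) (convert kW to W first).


Formula: Q = P_W / (2 * pi * n)
Step 1 — P_W = 9309.1 kW * 1000 = 9309100.0 W
Step 2 — 2 * pi * n = 2 * pi * 4.6 = 28.902652
Step 3 — Q = 9309100.0 / 28.902652 ≈ 322080 N·m (5 s.f.)

322080 N·m


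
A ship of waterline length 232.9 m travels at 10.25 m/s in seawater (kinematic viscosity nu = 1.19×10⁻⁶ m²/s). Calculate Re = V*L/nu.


Formula: Re = V * L / nu
Step 1 — V * L = 10.25 * 232.9 = 2387.225 m^2/s
Step 2 — Re = 2387.225 / 1.19e-6 = 2.01e+09

2.01e+09


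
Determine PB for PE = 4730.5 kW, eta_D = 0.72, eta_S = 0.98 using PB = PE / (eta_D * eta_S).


Formula: PB = PE / (eta_D * eta_S)
Step 1 — combined efficiency = eta_D * eta_S = 0.72 * 0.98 = 0.7056
Step 2 — PB = 4730.5 / 0.7056 ≈ 6704.2 kW (5 s.f.)

6704.2 kW


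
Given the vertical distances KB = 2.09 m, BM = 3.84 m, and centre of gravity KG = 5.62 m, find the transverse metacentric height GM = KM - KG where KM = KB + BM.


Formula: GM = KB + BM - KG
Step 1 — KM = KB + BM = 2.09 + 3.84 = 5.93 m
Step 2 — GM = KM - KG = 5.93 - 5.62 = 0.31 m

0.31 m


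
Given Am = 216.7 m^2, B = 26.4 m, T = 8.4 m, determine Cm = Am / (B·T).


Formula: Cm = Am / (B * T)
Step 1 — B * T = 26.4 * 8.4 = 221.76 m^2
Step 2 — Cm = 216.7 / 221.76 ≈ 0.97718 (5 s.f.)

0.97718


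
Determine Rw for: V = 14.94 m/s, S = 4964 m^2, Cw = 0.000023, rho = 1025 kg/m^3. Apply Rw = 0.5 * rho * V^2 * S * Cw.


Formula: Rw = 0.5 * rho * V^2 * S * Cw
Step 1 — V^2 = 14.94^2 = 223.2036
Step 2 — 0.5 * rho * V^2 = 0.5 * 1025 * 223.2036 = 114391.845
Step 3 — Rw = 114391.845 * 4964 * 0.000023 ≈ 13060 N (5 s.f.)

13060 N


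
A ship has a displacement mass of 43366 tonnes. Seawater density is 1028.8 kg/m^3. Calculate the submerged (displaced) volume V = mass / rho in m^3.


Formula: V = mass / rho
Step 1 — convert tonnes to kg: 43366 t * 1000 = 43366000 kg
Step 2 — V = 43366000 / 1028.8 ≈ 42152 m^3 (5 s.f.)

42152 m^3


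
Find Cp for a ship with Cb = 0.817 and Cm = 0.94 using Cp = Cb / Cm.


Formula: Cp = Cb / Cm
Substituting: Cp = 0.817 / 0.94
Result: Cp ≈ 0.86915 (5 s.f.)

0.86915


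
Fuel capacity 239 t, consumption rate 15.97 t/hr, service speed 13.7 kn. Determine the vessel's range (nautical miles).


Formula: endurance = fuel / rate; range = endurance * speed
Step 1 — endurance = 239 / 15.97 = 14.9656 hours
Step 2 — range = 14.9656 * 13.7 ≈ 205.03 nautical miles (5 s.f.)

205.03 NM


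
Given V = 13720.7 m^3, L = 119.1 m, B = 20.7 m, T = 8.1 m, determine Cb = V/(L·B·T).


Formula: Cb = V / (L * B * T)
Step 1 — L * B * T = 119.1 * 20.7 * 8.1 = 19969.497 m^3
Step 2 — Cb = 13720.7 / 19969.497 ≈ 0.68708 (5 s.f.)

0.68708


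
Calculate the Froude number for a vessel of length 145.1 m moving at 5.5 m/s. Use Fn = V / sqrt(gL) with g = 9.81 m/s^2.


Formula: Fn = V / sqrt(g * L)
Step 1 — g * L = 9.81 * 145.1 = 1423.431
Step 2 — sqrt(g * L) = sqrt(1423.431) = 37.728385
Step 3 — Fn = 5.5 / 37.728385 ≈ 0.14578 (5 s.f.)

0.14578


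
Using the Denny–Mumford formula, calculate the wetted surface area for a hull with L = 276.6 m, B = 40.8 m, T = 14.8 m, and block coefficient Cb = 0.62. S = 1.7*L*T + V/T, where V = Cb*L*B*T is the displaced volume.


Formula: S = 1.7*L*T + V/T with V = Cb*L*B*T, i.e. S = L * (1.7*T + Cb*B)
Step 1 — 1.7*T = 1.7 * 14.8 = 25.16 m
Step 2 — Cb*B = 0.62 * 40.8 = 25.296 m
Step 3 — 1.7*T + Cb*B = 25.16 + 25.296 = 50.456 m
Step 4 — S = 276.6 * 50.456 ≈ 13956 m^2 (5 s.f.)

13956 m^2


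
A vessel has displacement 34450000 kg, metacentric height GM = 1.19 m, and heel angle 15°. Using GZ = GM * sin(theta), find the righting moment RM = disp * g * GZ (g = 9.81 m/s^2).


Formula: GZ = GM * sin(theta); RM = disp * g * GZ
Step 1 — GZ = 1.19 * sin(15°) = 1.19 * 0.258819 = 0.307995 m
Step 2 — RM = 34450000 * 9.81 * 0.307995 ≈ 104090000 N·m (5 s.f.)

104090000 N·m


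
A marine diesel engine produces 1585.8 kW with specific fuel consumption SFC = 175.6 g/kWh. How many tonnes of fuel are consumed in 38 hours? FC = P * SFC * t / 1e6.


Formula: FC (tonnes) = P * SFC * t / 1,000,000
Step 1 — P * SFC * t = 1585.8 * 175.6 * 38 = 10581726.24 g
Step 2 — FC (tonnes) = 10581726.24 / 1,000,000 ≈ 10.582 tonnes (5 s.f.)

10.582 tonnes


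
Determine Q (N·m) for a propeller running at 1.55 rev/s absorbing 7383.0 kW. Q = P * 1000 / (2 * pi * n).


Formula: Q = P_W / (2 * pi * n)
Step 1 — P_W = 7383.0 kW * 1000 = 7383000.0 W
Step 2 — 2 * pi * n = 2 * pi * 1.55 = 9.738937
Step 3 — Q = 7383000.0 / 9.738937 ≈ 758090 N·m (5 s.f.)

758090 N·m


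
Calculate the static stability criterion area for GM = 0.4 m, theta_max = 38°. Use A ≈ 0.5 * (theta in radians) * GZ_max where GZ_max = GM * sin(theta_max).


Formula: GZ_max = GM * sin(theta); Area = 0.5 * theta_rad * GZ_max
Step 1 — GZ_max = 0.4 * sin(38°) = 0.4 * 0.615661 = 0.246264 m
Step 2 — theta_rad = 38 * pi/180 = 0.663225 rad
Step 3 — Area = 0.5 * 0.663225 * 0.246264 ≈ 0.081664 m·rad (5 s.f.)

0.081664 m·rad


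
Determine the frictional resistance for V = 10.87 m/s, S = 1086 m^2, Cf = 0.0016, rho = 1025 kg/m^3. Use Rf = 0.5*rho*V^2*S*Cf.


Formula: Rf = 0.5 * rho * V^2 * S * Cf
Step 1 — V^2 = 10.87^2 = 118.1569
Step 2 — 0.5 * rho * V^2 = 0.5 * 1025 * 118.1569 = 60555.41125
Step 3 — Rf = 60555.41125 * 1086 * 0.0016 ≈ 105220 N (5 s.f.)

105220 N


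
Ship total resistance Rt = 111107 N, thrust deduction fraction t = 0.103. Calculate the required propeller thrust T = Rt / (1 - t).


Formula: T = Rt / (1 - t)
Step 1 — (1 - t) = 1 - 0.103 = 0.897
Step 2 — T = 111107 / 0.897 ≈ 123870 N (5 s.f.)

123870 N


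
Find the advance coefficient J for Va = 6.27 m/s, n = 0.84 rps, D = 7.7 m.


Formula: J = Va / (n * D)
Step 1 — n * D = 0.84 * 7.7 = 6.468
Step 2 — J = 6.27 / 6.468 ≈ 0.96939 (5 s.f.)

0.96939


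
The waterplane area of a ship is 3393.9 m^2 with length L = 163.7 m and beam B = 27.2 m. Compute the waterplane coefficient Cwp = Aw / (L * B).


Formula: Cwp = Aw / (L * B)
Step 1 — L * B = 163.7 * 27.2 = 4452.64 m^2
Step 2 — Cwp = 3393.9 / 4452.64 ≈ 0.76222 (5 s.f.)

0.76222


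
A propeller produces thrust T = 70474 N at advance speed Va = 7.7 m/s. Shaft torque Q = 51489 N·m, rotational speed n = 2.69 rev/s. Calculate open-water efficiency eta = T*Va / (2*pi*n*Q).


Formula: eta = T * Va / (2 * pi * n * Q)
Step 1 — numerator = T * Va = 70474 * 7.7 = 542649.8
Step 2 — 2 * pi * n = 2 * pi * 2.69 = 16.901768
Step 3 — denominator = 16.901768 * 51489 = 870255.13
Step 4 — eta = 542649.8 / 870255.13 ≈ 0.62355 (5 s.f.)

0.62355


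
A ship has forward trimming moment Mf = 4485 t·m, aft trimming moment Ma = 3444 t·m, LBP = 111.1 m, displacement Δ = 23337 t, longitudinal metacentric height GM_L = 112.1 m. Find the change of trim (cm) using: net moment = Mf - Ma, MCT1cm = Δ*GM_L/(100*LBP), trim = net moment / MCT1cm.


Formula: net trimming moment = Mf - Ma; MCT1cm = Δ*GM_L/(100*LBP); trim = net moment / MCT1cm
Step 1 — net trimming moment = 4485 - 3444 = 1041 t·m
Step 2 — MCT1cm = 23337 * 112.1 / (100 * 111.1) = 235.4705 t·m/cm
Step 3 — trim = 1041 / 235.4705 ≈ 4.4209 cm (5 s.f.)

4.4209 cm


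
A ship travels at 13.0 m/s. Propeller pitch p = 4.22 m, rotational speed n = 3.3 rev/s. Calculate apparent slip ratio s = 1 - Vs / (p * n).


Formula: s = 1 - Vs / (p * n)
Step 1 — p * n = 4.22 * 3.3 = 13.926
Step 2 — Vs / (p*n) = 13.0 / 13.926 = 0.933506 (6 d.p.)
Step 3 — s = 1 - 0.933506 = 0.066494

0.066494


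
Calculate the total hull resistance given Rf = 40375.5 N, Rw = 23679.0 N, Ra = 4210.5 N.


Formula: Rt = Rf + Rw + Ra
Substituting: Rt = 40375.5 + 23679.0 + 4210.5
Result: Rt = 68265.0 N

68265.0 N


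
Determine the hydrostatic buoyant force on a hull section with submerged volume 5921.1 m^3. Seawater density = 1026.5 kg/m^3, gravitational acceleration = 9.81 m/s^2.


Formula: Fb = rho * g * V
Substituting: Fb = 1026.5 * 9.81 * 5921.1
Intermediate: 1026.5 * 9.81 = 10069.965
Result: Fb = 10069.965 * 5921.1 ≈ 59625000 N (5 s.f.)

59625000 N


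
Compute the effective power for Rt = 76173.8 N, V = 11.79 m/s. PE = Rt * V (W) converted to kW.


Formula: PE = Rt * V / 1000 (kW)
Step 1 — PE (W) = 76173.8 * 11.79 = 898089.102 W
Step 2 — PE (kW) = 898089.102 / 1000 ≈ 898.09 kW (5 s.f.)

898.09 kW


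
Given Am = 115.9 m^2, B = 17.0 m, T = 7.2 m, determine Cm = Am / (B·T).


Formula: Cm = Am / (B * T)
Step 1 — B * T = 17.0 * 7.2 = 122.4 m^2
Step 2 — Cm = 115.9 / 122.4 ≈ 0.94690 (5 s.f.)

0.94690


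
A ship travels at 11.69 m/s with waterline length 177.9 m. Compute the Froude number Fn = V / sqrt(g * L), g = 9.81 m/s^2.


Formula: Fn = V / sqrt(g * L)
Step 1 — g * L = 9.81 * 177.9 = 1745.199
Step 2 — sqrt(g * L) = sqrt(1745.199) = 41.775579
Step 3 — Fn = 11.69 / 41.775579 ≈ 0.27983 (5 s.f.)

0.27983


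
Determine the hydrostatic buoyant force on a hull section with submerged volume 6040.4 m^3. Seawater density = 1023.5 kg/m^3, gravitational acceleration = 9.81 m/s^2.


Formula: Fb = rho * g * V
Substituting: Fb = 1023.5 * 9.81 * 6040.4
Intermediate: 1023.5 * 9.81 = 10040.535
Result: Fb = 10040.535 * 6040.4 ≈ 60649000 N (5 s.f.)

60649000 N


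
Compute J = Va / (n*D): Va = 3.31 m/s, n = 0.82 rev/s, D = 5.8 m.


Formula: J = Va / (n * D)
Step 1 — n * D = 0.82 * 5.8 = 4.756
Step 2 — J = 3.31 / 4.756 ≈ 0.69596 (5 s.f.)

0.69596


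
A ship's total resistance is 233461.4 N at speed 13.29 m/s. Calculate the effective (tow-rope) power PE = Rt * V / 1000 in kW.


Formula: PE = Rt * V / 1000 (kW)
Step 1 — PE (W) = 233461.4 * 13.29 = 3102702.006 W
Step 2 — PE (kW) = 3102702.006 / 1000 ≈ 3102.7 kW (5 s.f.)

3102.7 kW


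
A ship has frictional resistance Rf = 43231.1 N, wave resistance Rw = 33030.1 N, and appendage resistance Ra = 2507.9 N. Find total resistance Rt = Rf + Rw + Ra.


Formula: Rt = Rf + Rw + Ra
Substituting: Rt = 43231.1 + 33030.1 + 2507.9
Result: Rt = 78769.1 N

78769.1 N


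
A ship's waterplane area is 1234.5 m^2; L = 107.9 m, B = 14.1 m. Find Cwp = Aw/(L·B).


Formula: Cwp = Aw / (L * B)
Step 1 — L * B = 107.9 * 14.1 = 1521.39 m^2
Step 2 — Cwp = 1234.5 / 1521.39 ≈ 0.81143 (5 s.f.)

0.81143


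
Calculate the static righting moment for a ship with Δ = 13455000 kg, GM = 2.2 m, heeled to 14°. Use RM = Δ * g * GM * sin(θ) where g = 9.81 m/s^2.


Formula: GZ = GM * sin(theta); RM = disp * g * GZ
Step 1 — GZ = 2.2 * sin(14°) = 2.2 * 0.241922 = 0.532228 m
Step 2 — RM = 13455000 * 9.81 * 0.532228 ≈ 70251000 N·m (5 s.f.)

70251000 N·m


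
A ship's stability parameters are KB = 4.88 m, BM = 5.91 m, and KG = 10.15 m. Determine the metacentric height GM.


Formula: GM = KB + BM - KG
Step 1 — KM = KB + BM = 4.88 + 5.91 = 10.79 m
Step 2 — GM = KM - KG = 10.79 - 10.15 = 0.64 m

0.64 m


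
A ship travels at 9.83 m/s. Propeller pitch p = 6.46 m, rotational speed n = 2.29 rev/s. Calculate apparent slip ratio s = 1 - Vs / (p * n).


Formula: s = 1 - Vs / (p * n)
Step 1 — p * n = 6.46 * 2.29 = 14.7934
Step 2 — Vs / (p*n) = 9.83 / 14.7934 = 0.664486 (6 d.p.)
Step 3 — s = 1 - 0.664486 = 0.335514

0.335514


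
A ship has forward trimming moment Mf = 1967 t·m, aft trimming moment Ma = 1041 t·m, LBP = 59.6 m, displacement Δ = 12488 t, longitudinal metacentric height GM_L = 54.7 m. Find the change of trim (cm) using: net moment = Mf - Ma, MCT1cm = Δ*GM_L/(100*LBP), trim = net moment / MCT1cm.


Formula: net trimming moment = Mf - Ma; MCT1cm = Δ*GM_L/(100*LBP); trim = net moment / MCT1cm
Step 1 — net trimming moment = 1967 - 1041 = 926 t·m
Step 2 — MCT1cm = 12488 * 54.7 / (100 * 59.6) = 114.613 t·m/cm
Step 3 — trim = 926 / 114.613 ≈ 8.0794 cm (5 s.f.)

8.0794 cm


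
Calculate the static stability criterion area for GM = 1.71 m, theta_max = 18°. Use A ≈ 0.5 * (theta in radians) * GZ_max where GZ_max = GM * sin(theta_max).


Formula: GZ_max = GM * sin(theta); Area = 0.5 * theta_rad * GZ_max
Step 1 — GZ_max = 1.71 * sin(18°) = 1.71 * 0.309017 = 0.528419 m
Step 2 — theta_rad = 18 * pi/180 = 0.314159 rad
Step 3 — Area = 0.5 * 0.314159 * 0.528419 ≈ 0.083004 m·rad (5 s.f.)

0.083004 m·rad


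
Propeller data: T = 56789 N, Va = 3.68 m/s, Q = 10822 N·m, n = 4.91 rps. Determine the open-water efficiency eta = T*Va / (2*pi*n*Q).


Formula: eta = T * Va / (2 * pi * n * Q)
Step 1 — numerator = T * Va = 56789 * 3.68 = 208983.52
Step 2 — 2 * pi * n = 2 * pi * 4.91 = 30.85044
Step 3 — denominator = 30.85044 * 10822 = 333863.46
Step 4 — eta = 208983.52 / 333863.46 ≈ 0.62596 (5 s.f.)

0.62596


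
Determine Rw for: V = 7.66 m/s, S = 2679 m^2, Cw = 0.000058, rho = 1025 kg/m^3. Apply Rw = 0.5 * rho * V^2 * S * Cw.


Formula: Rw = 0.5 * rho * V^2 * S * Cw
Step 1 — V^2 = 7.66^2 = 58.6756
Step 2 — 0.5 * rho * V^2 = 0.5 * 1025 * 58.6756 = 30071.245
Step 3 — Rw = 30071.245 * 2679 * 0.000058 ≈ 4672.5 N (5 s.f.)

4672.5 N


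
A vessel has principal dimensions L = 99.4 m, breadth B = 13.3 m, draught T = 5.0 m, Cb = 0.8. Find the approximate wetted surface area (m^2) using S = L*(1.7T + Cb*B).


Formula: S = 1.7*L*T + V/T with V = Cb*L*B*T, i.e. S = L * (1.7*T + Cb*B)
Step 1 — 1.7*T = 1.7 * 5.0 = 8.5 m
Step 2 — Cb*B = 0.8 * 13.3 = 10.64 m
Step 3 — 1.7*T + Cb*B = 8.5 + 10.64 = 19.14 m
Step 4 — S = 99.4 * 19.14 ≈ 1902.5 m^2 (5 s.f.)

1902.5 m^2


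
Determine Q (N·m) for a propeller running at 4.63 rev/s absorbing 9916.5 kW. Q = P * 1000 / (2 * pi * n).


Formula: Q = P_W / (2 * pi * n)
Step 1 — P_W = 9916.5 kW * 1000 = 9916500.0 W
Step 2 — 2 * pi * n = 2 * pi * 4.63 = 29.091148
Step 3 — Q = 9916500.0 / 29.091148 ≈ 340880 N·m (5 s.f.)

340880 N·m


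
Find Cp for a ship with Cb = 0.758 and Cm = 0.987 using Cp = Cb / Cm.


Formula: Cp = Cb / Cm
Substituting: Cp = 0.758 / 0.987
Result: Cp ≈ 0.76798 (5 s.f.)

0.76798


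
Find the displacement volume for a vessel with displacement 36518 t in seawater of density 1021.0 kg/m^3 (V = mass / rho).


Formula: V = mass / rho
Step 1 — convert tonnes to kg: 36518 t * 1000 = 36518000 kg
Step 2 — V = 36518000 / 1021.0 ≈ 35767 m^3 (5 s.f.)

35767 m^3


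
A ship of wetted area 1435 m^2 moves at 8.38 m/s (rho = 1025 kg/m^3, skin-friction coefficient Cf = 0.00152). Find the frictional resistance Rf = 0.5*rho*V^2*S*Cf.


Formula: Rf = 0.5 * rho * V^2 * S * Cf
Step 1 — V^2 = 8.38^2 = 70.2244
Step 2 — 0.5 * rho * V^2 = 0.5 * 1025 * 70.2244 = 35990.005
Step 3 — Rf = 35990.005 * 1435 * 0.00152 ≈ 78501 N (5 s.f.)

78501 N


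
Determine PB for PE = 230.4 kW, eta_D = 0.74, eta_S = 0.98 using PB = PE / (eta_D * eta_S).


Formula: PB = PE / (eta_D * eta_S)
Step 1 — combined efficiency = eta_D * eta_S = 0.74 * 0.98 = 0.7252
Step 2 — PB = 230.4 / 0.7252 ≈ 317.71 kW (5 s.f.)

317.71 kW


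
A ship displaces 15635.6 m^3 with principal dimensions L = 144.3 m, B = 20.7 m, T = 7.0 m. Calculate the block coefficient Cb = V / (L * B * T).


Formula: Cb = V / (L * B * T)
Step 1 — L * B * T = 144.3 * 20.7 * 7.0 = 20909.07 m^3
Step 2 — Cb = 15635.6 / 20909.07 ≈ 0.74779 (5 s.f.)

0.74779


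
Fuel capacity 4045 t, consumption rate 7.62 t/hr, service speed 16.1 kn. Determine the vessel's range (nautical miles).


Formula: endurance = fuel / rate; range = endurance * speed
Step 1 — endurance = 4045 / 7.62 = 530.8399 hours
Step 2 — range = 530.8399 * 16.1 ≈ 8546.5 nautical miles (5 s.f.)

8546.5 NM


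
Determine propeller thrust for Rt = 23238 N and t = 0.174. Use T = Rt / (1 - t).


Formula: T = Rt / (1 - t)
Step 1 — (1 - t) = 1 - 0.174 = 0.826
Step 2 — T = 23238 / 0.826 ≈ 28133 N (5 s.f.)

28133 N


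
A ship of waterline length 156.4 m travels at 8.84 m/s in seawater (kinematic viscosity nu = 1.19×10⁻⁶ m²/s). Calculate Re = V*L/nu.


Formula: Re = V * L / nu
Step 1 — V * L = 8.84 * 156.4 = 1382.576 m^2/s
Step 2 — Re = 1382.576 / 1.19e-6 = 1.16e+09

1.16e+09


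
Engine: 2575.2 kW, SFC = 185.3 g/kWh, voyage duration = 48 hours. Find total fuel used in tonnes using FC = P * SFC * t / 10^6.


Formula: FC (tonnes) = P * SFC * t / 1,000,000
Step 1 — P * SFC * t = 2575.2 * 185.3 * 48 = 22904858.88 g
Step 2 — FC (tonnes) = 22904858.88 / 1,000,000 ≈ 22.905 tonnes (5 s.f.)

22.905 tonnes


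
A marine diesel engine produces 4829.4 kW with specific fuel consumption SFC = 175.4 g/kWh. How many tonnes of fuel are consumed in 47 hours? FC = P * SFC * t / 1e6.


Formula: FC (tonnes) = P * SFC * t / 1,000,000
Step 1 — P * SFC * t = 4829.4 * 175.4 * 47 = 39812607.72 g
Step 2 — FC (tonnes) = 39812607.72 / 1,000,000 ≈ 39.813 tonnes (5 s.f.)

39.813 tonnes


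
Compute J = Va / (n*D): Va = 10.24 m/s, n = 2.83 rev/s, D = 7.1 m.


Formula: J = Va / (n * D)
Step 1 — n * D = 2.83 * 7.1 = 20.093
Step 2 — J = 10.24 / 20.093 ≈ 0.50963 (5 s.f.)

0.50963


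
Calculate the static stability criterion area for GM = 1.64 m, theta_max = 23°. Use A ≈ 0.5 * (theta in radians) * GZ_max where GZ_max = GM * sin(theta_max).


Formula: GZ_max = GM * sin(theta); Area = 0.5 * theta_rad * GZ_max
Step 1 — GZ_max = 1.64 * sin(23°) = 1.64 * 0.390731 = 0.640799 m
Step 2 — theta_rad = 23 * pi/180 = 0.401426 rad
Step 3 — Area = 0.5 * 0.401426 * 0.640799 ≈ 0.12862 m·rad (5 s.f.)

0.12862 m·rad


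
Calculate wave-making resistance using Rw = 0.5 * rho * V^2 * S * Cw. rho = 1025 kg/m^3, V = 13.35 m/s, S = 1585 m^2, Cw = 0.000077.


Formula: Rw = 0.5 * rho * V^2 * S * Cw
Step 1 — V^2 = 13.35^2 = 178.2225
Step 2 — 0.5 * rho * V^2 = 0.5 * 1025 * 178.2225 = 91339.03125
Step 3 — Rw = 91339.03125 * 1585 * 0.000077 ≈ 11147 N (5 s.f.)

11147 N


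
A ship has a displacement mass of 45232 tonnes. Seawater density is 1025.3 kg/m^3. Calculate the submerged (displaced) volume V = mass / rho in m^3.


Formula: V = mass / rho
Step 1 — convert tonnes to kg: 45232 t * 1000 = 45232000 kg
Step 2 — V = 45232000 / 1025.3 ≈ 44116 m^3 (5 s.f.)

44116 m^3


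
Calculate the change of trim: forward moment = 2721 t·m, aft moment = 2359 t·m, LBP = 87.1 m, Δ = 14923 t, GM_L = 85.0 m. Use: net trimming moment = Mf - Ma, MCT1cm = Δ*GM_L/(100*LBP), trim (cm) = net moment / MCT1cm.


Formula: net trimming moment = Mf - Ma; MCT1cm = Δ*GM_L/(100*LBP); trim = net moment / MCT1cm
Step 1 — net trimming moment = 2721 - 2359 = 362 t·m
Step 2 — MCT1cm = 14923 * 85.0 / (100 * 87.1) = 145.632 t·m/cm
Step 3 — trim = 362 / 145.632 ≈ 2.4857 cm (5 s.f.)

2.4857 cm


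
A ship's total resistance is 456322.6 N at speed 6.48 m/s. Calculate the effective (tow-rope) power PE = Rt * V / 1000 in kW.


Formula: PE = Rt * V / 1000 (kW)
Step 1 — PE (W) = 456322.6 * 6.48 = 2956970.448 W
Step 2 — PE (kW) = 2956970.448 / 1000 ≈ 2957.0 kW (5 s.f.)

2957.0 kW


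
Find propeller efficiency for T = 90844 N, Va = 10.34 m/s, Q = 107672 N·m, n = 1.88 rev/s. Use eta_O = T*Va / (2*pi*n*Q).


Formula: eta = T * Va / (2 * pi * n * Q)
Step 1 — numerator = T * Va = 90844 * 10.34 = 939326.96
Step 2 — 2 * pi * n = 2 * pi * 1.88 = 11.812388
Step 3 — denominator = 11.812388 * 107672 = 1271863.44
Step 4 — eta = 939326.96 / 1271863.44 ≈ 0.73854 (5 s.f.)

0.73854


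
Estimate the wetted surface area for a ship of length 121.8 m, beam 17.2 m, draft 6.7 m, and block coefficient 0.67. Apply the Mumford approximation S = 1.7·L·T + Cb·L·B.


Formula: S = 1.7*L*T + V/T with V = Cb*L*B*T, i.e. S = L * (1.7*T + Cb*B)
Step 1 — 1.7*T = 1.7 * 6.7 = 11.39 m
Step 2 — Cb*B = 0.67 * 17.2 = 11.524 m
Step 3 — 1.7*T + Cb*B = 11.39 + 11.524 = 22.914 m
Step 4 — S = 121.8 * 22.914 ≈ 2790.9 m^2 (5 s.f.)

2790.9 m^2


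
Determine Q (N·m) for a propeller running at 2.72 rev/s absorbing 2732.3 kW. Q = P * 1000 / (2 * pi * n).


Formula: Q = P_W / (2 * pi * n)
Step 1 — P_W = 2732.3 kW * 1000 = 2732300.0 W
Step 2 — 2 * pi * n = 2 * pi * 2.72 = 17.090264
Step 3 — Q = 2732300.0 / 17.090264 ≈ 159870 N·m (5 s.f.)

159870 N·m


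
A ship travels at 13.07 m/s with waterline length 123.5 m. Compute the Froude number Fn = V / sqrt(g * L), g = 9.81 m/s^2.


Formula: Fn = V / sqrt(g * L)
Step 1 — g * L = 9.81 * 123.5 = 1211.535
Step 2 — sqrt(g * L) = sqrt(1211.535) = 34.807111
Step 3 — Fn = 13.07 / 34.807111 ≈ 0.37550 (5 s.f.)

0.37550


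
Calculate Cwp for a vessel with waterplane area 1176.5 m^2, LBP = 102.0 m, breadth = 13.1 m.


Formula: Cwp = Aw / (L * B)
Step 1 — L * B = 102.0 * 13.1 = 1336.2 m^2
Step 2 — Cwp = 1176.5 / 1336.2 ≈ 0.88048 (5 s.f.)

0.88048


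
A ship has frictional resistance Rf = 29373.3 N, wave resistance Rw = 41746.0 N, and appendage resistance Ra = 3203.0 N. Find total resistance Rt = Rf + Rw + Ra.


Formula: Rt = Rf + Rw + Ra
Substituting: Rt = 29373.3 + 41746.0 + 3203.0
Result: Rt = 74322.3 N

74322.3 N


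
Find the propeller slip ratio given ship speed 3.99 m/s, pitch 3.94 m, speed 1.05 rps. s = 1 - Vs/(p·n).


Formula: s = 1 - Vs / (p * n)
Step 1 — p * n = 3.94 * 1.05 = 4.137
Step 2 — Vs / (p*n) = 3.99 / 4.137 = 0.964467 (6 d.p.)
Step 3 — s = 1 - 0.964467 = 0.035533

0.035533


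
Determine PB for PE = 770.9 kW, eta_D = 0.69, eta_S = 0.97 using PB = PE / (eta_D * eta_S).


Formula: PB = PE / (eta_D * eta_S)
Step 1 — combined efficiency = eta_D * eta_S = 0.69 * 0.97 = 0.6693
Step 2 — PB = 770.9 / 0.6693 ≈ 1151.8 kW (5 s.f.)

1151.8 kW


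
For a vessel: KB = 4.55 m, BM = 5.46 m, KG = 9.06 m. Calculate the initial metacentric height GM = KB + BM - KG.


Formula: GM = KB + BM - KG
Step 1 — KM = KB + BM = 4.55 + 5.46 = 10.01 m
Step 2 — GM = KM - KG = 10.01 - 9.06 = 0.95 m

0.95 m


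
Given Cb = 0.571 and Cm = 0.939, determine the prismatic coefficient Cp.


Formula: Cp = Cb / Cm
Substituting: Cp = 0.571 / 0.939
Result: Cp ≈ 0.60809 (5 s.f.)

0.60809


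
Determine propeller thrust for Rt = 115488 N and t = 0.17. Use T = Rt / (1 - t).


Formula: T = Rt / (1 - t)
Step 1 — (1 - t) = 1 - 0.17 = 0.83
Step 2 — T = 115488 / 0.83 ≈ 139140 N (5 s.f.)

139140 N


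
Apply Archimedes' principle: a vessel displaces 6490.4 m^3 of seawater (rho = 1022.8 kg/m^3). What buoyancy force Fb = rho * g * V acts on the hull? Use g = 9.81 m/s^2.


Formula: Fb = rho * g * V
Substituting: Fb = 1022.8 * 9.81 * 6490.4
Intermediate: 1022.8 * 9.81 = 10033.668
Result: Fb = 10033.668 * 6490.4 ≈ 65123000 N (5 s.f.)

65123000 N


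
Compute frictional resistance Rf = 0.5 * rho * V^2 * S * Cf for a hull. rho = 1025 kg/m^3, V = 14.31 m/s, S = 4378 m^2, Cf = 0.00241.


Formula: Rf = 0.5 * rho * V^2 * S * Cf
Step 1 — V^2 = 14.31^2 = 204.7761
Step 2 — 0.5 * rho * V^2 = 0.5 * 1025 * 204.7761 = 104947.75125
Step 3 — Rf = 104947.75125 * 4378 * 0.00241 ≈ 1107300 N (5 s.f.)

1107300 N


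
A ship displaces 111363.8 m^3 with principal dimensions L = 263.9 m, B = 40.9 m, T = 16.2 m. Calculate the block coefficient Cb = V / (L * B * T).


Formula: Cb = V / (L * B * T)
Step 1 — L * B * T = 263.9 * 40.9 * 16.2 = 174854.862 m^3
Step 2 — Cb = 111363.8 / 174854.862 ≈ 0.63689 (5 s.f.)

0.63689


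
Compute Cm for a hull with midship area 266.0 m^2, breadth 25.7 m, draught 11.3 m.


Formula: Cm = Am / (B * T)
Step 1 — B * T = 25.7 * 11.3 = 290.41 m^2
Step 2 — Cm = 266.0 / 290.41 ≈ 0.91595 (5 s.f.)

0.91595


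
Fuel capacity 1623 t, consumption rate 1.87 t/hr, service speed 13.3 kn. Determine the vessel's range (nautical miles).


Formula: endurance = fuel / rate; range = endurance * speed
Step 1 — endurance = 1623 / 1.87 = 867.9144 hours
Step 2 — range = 867.9144 * 13.3 ≈ 11543 nautical miles (5 s.f.)

11543 NM


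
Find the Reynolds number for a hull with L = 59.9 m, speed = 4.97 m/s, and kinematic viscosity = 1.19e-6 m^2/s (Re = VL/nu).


Formula: Re = V * L / nu
Step 1 — V * L = 4.97 * 59.9 = 297.703 m^2/s
Step 2 — Re = 297.703 / 1.19e-6 = 2.50e+08

2.50e+08


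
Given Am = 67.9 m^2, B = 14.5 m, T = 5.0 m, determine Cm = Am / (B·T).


Formula: Cm = Am / (B * T)
Step 1 — B * T = 14.5 * 5.0 = 72.5 m^2
Step 2 — Cm = 67.9 / 72.5 ≈ 0.93655 (5 s.f.)

0.93655


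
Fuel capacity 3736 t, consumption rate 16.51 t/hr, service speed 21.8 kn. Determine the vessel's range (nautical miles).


Formula: endurance = fuel / rate; range = endurance * speed
Step 1 — endurance = 3736 / 16.51 = 226.2871 hours
Step 2 — range = 226.2871 * 21.8 ≈ 4933.1 nautical miles (5 s.f.)

4933.1 NM
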